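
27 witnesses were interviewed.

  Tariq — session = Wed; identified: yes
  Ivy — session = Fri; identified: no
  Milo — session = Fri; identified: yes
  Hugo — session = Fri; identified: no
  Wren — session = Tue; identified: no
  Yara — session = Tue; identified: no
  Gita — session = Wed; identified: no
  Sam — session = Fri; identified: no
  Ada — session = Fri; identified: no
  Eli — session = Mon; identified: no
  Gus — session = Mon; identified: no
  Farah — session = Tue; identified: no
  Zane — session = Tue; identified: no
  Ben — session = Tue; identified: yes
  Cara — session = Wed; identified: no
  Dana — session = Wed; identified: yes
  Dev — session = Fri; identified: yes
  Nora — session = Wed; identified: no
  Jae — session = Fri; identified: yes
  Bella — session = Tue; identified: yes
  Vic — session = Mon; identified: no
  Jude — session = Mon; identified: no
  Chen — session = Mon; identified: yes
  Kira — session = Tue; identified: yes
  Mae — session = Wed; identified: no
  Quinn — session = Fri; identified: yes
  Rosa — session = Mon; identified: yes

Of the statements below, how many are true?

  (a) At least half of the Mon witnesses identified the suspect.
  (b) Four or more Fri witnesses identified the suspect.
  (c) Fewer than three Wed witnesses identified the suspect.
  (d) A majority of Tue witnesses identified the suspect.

(a) Mon: |A| = 6, |A ∩ B| = 2; needs |A ∩ B| ≥ |A ∖ B| — false.
(b) Fri: |A| = 8, |A ∩ B| = 4; needs |A ∩ B| ≥ 4 — true.
(c) Wed: |A| = 6, |A ∩ B| = 2; needs |A ∩ B| < 3 — true.
(d) Tue: |A| = 7, |A ∩ B| = 3; needs |A ∩ B| > |A ∖ B| — false.

2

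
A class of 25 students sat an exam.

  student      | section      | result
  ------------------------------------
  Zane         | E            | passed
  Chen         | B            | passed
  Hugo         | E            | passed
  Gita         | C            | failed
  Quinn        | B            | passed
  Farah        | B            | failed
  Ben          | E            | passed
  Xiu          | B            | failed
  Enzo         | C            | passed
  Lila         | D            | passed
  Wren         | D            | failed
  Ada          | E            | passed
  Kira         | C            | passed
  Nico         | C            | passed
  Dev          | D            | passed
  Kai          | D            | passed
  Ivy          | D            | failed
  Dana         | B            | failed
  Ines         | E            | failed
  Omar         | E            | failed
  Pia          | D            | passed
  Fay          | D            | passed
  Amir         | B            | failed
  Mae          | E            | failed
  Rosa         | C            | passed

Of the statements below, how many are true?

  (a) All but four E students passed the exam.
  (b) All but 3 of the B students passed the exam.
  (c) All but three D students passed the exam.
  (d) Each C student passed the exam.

(a) E: |A| = 7, |A ∩ B| = 4; needs |A ∖ B| = 4 — false.
(b) B: |A| = 6, |A ∩ B| = 2; needs |A ∖ B| = 3 — false.
(c) D: |A| = 7, |A ∩ B| = 5; needs |A ∖ B| = 3 — false.
(d) C: |A| = 5, |A ∩ B| = 4; needs A ⊆ B, i.e. every element of A is in B (|A ∖ B| = 0) — false.

0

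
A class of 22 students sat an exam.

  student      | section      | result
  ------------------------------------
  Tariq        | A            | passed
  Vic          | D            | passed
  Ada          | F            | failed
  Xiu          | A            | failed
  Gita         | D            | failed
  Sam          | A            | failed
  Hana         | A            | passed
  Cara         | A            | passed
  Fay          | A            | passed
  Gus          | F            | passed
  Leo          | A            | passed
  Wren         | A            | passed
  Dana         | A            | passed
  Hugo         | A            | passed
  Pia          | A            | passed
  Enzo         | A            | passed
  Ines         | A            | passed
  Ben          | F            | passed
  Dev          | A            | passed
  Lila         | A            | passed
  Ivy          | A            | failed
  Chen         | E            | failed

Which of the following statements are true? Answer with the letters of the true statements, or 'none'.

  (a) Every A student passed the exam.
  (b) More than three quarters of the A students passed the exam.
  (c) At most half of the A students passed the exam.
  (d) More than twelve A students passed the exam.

(b), (d)

|A| = 16, |A ∩ B| = 13, |A ∖ B| = 3.
(a) A ⊆ B, i.e. every element of A is in B (|A ∖ B| = 0): fails.
(b) |A ∩ B| / |A| > 3/4: holds.
(c) |A ∩ B| ≤ |A ∖ B|: fails.
(d) |A ∩ B| > 12: holds.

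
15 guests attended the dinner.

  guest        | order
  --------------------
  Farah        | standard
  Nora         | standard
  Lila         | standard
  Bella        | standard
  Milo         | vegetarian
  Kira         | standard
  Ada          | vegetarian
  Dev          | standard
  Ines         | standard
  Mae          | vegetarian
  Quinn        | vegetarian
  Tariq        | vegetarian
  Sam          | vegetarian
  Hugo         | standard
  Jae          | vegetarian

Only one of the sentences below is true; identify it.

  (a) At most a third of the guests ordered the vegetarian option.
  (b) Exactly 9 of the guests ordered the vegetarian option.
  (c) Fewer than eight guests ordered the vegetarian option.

(c)

|A| = 15, |A ∩ B| = 7, |A ∖ B| = 8.
(a) requires |A ∩ B| / |A| ≤ 1/3: false.
(b) requires |A ∩ B| = 9: false.
(c) requires |A ∩ B| < 8: true.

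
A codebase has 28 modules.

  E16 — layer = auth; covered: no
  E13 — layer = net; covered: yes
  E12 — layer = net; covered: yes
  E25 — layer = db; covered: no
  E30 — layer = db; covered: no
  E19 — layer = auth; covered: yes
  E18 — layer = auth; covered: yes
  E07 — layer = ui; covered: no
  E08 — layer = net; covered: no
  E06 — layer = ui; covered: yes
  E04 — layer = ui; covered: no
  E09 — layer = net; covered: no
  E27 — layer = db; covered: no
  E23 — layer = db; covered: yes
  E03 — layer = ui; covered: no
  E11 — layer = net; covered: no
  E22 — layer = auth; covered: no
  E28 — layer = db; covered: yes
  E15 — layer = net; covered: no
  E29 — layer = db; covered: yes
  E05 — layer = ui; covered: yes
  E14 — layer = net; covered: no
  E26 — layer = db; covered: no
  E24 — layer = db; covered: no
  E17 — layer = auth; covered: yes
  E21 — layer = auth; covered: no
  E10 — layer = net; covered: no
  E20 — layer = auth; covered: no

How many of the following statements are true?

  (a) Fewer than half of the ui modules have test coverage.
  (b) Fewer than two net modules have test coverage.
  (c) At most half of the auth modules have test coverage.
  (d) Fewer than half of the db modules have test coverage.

(a) ui: |A| = 5, |A ∩ B| = 2; needs |A ∩ B| < |A ∖ B| — true.
(b) net: |A| = 8, |A ∩ B| = 2; needs |A ∩ B| < 2 — false.
(c) auth: |A| = 7, |A ∩ B| = 3; needs |A ∩ B| ≤ |A ∖ B| — true.
(d) db: |A| = 8, |A ∩ B| = 3; needs |A ∩ B| < |A ∖ B| — true.

3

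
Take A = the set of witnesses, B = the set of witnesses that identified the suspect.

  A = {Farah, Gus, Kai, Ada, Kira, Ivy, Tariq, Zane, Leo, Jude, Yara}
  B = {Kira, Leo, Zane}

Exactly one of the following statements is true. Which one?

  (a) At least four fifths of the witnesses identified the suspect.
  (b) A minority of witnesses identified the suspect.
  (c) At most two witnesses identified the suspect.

(b)

|A| = 11, |A ∩ B| = 3, |A ∖ B| = 8.
(a) requires |A ∩ B| / |A| ≥ 4/5: false.
(b) requires |A ∩ B| < |A ∖ B|: true.
(c) requires |A ∩ B| ≤ 2: false.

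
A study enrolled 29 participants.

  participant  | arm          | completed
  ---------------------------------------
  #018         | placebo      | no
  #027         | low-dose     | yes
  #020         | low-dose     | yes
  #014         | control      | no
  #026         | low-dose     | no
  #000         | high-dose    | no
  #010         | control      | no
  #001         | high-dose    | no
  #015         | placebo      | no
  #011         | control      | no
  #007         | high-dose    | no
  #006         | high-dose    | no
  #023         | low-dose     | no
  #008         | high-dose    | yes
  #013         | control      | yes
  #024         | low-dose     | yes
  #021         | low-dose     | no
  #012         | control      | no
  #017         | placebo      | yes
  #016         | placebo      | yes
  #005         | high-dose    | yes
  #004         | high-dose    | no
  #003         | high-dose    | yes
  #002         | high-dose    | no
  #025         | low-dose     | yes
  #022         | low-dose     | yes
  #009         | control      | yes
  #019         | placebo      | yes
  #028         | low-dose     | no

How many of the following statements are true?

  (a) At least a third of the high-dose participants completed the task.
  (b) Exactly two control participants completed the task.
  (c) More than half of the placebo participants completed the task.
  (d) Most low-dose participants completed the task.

(a) high-dose: |A| = 9, |A ∩ B| = 3; needs |A ∩ B| / |A| ≥ 1/3 — true.
(b) control: |A| = 6, |A ∩ B| = 2; needs |A ∩ B| = 2 — true.
(c) placebo: |A| = 5, |A ∩ B| = 3; needs |A ∩ B| > |A ∖ B| — true.
(d) low-dose: |A| = 9, |A ∩ B| = 5; needs |A ∩ B| > |A ∖ B| — true.

4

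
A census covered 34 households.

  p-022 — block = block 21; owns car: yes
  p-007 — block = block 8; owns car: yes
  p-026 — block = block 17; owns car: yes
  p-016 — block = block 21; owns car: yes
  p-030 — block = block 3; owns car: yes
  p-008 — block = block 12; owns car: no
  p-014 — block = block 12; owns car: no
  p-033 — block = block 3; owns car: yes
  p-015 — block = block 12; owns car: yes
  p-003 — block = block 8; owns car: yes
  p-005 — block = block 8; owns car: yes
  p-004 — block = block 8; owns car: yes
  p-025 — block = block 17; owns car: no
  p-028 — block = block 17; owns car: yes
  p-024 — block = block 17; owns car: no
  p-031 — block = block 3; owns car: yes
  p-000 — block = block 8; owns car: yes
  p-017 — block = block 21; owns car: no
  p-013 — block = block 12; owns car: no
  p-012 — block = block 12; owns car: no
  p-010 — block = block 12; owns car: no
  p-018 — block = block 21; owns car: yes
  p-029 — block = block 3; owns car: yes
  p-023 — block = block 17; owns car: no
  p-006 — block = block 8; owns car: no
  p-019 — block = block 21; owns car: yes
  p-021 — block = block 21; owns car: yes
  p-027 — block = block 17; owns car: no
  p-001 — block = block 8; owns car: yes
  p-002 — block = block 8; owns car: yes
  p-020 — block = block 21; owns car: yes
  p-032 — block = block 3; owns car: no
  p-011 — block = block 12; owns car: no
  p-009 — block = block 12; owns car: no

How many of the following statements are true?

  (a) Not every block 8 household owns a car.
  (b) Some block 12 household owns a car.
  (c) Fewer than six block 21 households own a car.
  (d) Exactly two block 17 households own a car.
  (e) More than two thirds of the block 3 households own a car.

4

(a) block 8: |A| = 8, |A ∩ B| = 7; needs A ⊄ B (|A ∖ B| ≥ 1) — true.
(b) block 12: |A| = 8, |A ∩ B| = 1; needs A ∩ B ≠ ∅ (|A ∩ B| ≥ 1) — true.
(c) block 21: |A| = 7, |A ∩ B| = 6; needs |A ∩ B| < 6 — false.
(d) block 17: |A| = 6, |A ∩ B| = 2; needs |A ∩ B| = 2 — true.
(e) block 3: |A| = 5, |A ∩ B| = 4; needs |A ∩ B| / |A| > 2/3 — true.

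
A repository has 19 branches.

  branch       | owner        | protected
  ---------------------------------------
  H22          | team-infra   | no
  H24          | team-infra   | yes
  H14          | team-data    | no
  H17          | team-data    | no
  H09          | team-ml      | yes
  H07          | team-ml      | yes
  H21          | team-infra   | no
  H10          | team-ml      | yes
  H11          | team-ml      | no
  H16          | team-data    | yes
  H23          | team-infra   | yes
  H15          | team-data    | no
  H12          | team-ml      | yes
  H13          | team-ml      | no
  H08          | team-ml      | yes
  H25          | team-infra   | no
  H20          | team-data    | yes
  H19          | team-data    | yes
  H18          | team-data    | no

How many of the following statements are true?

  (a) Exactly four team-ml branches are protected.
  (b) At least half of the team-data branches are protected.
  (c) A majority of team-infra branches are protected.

0

(a) team-ml: |A| = 7, |A ∩ B| = 5; needs |A ∩ B| = 4 — false.
(b) team-data: |A| = 7, |A ∩ B| = 3; needs |A ∩ B| ≥ |A ∖ B| — false.
(c) team-infra: |A| = 5, |A ∩ B| = 2; needs |A ∩ B| > |A ∖ B| — false.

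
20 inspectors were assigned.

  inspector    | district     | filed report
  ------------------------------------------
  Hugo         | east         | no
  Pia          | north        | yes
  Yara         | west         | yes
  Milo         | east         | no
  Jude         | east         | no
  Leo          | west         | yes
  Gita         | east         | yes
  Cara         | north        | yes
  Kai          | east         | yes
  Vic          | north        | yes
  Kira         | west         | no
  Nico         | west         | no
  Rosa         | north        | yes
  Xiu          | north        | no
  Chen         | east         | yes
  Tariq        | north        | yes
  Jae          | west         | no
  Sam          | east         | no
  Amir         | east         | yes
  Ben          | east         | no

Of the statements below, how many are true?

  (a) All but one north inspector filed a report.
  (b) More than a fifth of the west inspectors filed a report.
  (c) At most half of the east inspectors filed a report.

(a) north: |A| = 6, |A ∩ B| = 5; needs |A ∖ B| = 1 — true.
(b) west: |A| = 5, |A ∩ B| = 2; needs |A ∩ B| / |A| > 1/5 — true.
(c) east: |A| = 9, |A ∩ B| = 4; needs |A ∩ B| ≤ |A ∖ B| — true.

3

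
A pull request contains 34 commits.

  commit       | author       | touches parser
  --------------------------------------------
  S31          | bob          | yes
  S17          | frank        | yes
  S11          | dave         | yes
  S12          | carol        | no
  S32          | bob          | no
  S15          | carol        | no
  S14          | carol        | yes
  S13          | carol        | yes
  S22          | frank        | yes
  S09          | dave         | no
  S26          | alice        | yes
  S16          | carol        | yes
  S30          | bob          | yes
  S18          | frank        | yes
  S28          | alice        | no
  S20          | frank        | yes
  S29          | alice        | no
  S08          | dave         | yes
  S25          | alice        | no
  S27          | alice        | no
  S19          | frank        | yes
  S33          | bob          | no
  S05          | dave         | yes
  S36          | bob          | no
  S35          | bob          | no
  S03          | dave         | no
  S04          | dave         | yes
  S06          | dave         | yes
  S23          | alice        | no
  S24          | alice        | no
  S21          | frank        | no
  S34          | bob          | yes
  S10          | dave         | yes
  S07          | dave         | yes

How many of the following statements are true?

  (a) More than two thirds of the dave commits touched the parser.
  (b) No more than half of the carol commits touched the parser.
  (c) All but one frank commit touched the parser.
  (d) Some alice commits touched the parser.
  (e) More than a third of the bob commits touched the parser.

(a) dave: |A| = 9, |A ∩ B| = 7; needs |A ∩ B| / |A| > 2/3 — true.
(b) carol: |A| = 5, |A ∩ B| = 3; needs |A ∩ B| ≤ |A ∖ B| — false.
(c) frank: |A| = 6, |A ∩ B| = 5; needs |A ∖ B| = 1 — true.
(d) alice: |A| = 7, |A ∩ B| = 1; needs A ∩ B ≠ ∅ (|A ∩ B| ≥ 1) — true.
(e) bob: |A| = 7, |A ∩ B| = 3; needs |A ∩ B| / |A| > 1/3 — true.

4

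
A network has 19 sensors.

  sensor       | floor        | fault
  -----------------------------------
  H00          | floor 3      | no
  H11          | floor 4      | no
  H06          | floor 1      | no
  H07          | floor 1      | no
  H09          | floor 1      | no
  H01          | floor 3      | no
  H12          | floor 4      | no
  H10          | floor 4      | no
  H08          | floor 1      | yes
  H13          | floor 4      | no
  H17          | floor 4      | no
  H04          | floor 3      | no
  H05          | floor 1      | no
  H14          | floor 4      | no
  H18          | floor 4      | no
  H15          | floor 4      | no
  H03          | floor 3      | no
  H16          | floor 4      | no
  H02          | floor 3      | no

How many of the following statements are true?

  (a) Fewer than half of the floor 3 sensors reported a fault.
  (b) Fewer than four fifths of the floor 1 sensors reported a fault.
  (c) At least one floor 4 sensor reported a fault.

2

(a) floor 3: |A| = 5, |A ∩ B| = 0; needs |A ∩ B| < |A ∖ B| — true.
(b) floor 1: |A| = 5, |A ∩ B| = 1; needs |A ∩ B| / |A| < 4/5 — true.
(c) floor 4: |A| = 9, |A ∩ B| = 0; needs A ∩ B ≠ ∅ (|A ∩ B| ≥ 1) — false.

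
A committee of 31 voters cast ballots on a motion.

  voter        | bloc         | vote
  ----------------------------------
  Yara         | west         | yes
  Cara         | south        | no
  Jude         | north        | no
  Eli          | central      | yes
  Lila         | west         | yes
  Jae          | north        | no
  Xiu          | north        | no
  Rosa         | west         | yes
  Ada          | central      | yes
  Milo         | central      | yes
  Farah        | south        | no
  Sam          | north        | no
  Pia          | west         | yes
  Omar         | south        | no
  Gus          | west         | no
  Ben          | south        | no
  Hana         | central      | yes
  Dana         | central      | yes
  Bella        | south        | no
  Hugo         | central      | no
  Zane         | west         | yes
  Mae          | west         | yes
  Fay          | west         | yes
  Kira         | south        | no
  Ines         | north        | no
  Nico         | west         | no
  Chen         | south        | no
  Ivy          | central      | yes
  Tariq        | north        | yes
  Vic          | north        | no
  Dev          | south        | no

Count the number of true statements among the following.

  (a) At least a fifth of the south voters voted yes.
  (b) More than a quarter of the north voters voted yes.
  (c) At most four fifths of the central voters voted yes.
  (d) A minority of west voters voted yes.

(a) south: |A| = 8, |A ∩ B| = 0; needs |A ∩ B| / |A| ≥ 1/5 — false.
(b) north: |A| = 7, |A ∩ B| = 1; needs |A ∩ B| / |A| > 1/4 — false.
(c) central: |A| = 7, |A ∩ B| = 6; needs |A ∩ B| / |A| ≤ 4/5 — false.
(d) west: |A| = 9, |A ∩ B| = 7; needs |A ∩ B| < |A ∖ B| — false.

0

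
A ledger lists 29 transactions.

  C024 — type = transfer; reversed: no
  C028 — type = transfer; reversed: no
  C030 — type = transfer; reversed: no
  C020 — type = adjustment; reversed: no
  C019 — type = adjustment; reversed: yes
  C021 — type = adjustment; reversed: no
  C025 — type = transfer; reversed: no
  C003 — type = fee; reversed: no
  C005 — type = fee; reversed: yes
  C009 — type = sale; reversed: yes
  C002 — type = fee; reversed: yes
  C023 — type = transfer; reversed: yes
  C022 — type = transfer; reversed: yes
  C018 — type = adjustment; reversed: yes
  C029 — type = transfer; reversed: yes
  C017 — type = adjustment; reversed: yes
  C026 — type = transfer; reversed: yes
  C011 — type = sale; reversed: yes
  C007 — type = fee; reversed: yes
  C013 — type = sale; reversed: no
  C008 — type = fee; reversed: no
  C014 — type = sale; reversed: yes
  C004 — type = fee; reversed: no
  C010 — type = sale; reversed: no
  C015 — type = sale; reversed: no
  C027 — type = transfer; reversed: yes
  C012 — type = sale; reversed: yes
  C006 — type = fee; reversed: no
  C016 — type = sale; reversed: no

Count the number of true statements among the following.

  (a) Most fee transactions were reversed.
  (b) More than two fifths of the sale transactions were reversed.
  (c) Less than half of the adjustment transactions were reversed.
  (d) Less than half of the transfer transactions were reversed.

1

(a) fee: |A| = 7, |A ∩ B| = 3; needs |A ∩ B| > |A ∖ B| — false.
(b) sale: |A| = 8, |A ∩ B| = 4; needs |A ∩ B| / |A| > 2/5 — true.
(c) adjustment: |A| = 5, |A ∩ B| = 3; needs |A ∩ B| < |A ∖ B| — false.
(d) transfer: |A| = 9, |A ∩ B| = 5; needs |A ∩ B| < |A ∖ B| — false.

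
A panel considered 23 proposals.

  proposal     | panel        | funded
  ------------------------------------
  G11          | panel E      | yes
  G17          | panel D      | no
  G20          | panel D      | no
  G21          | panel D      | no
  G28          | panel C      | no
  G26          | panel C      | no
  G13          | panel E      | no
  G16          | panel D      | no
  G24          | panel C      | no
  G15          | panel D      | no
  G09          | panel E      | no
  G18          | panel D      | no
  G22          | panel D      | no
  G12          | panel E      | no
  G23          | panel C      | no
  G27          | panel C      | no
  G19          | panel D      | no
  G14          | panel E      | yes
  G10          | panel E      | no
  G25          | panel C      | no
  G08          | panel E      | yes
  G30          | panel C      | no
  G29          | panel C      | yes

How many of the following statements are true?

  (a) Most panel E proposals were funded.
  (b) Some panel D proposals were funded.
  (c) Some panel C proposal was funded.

1

(a) panel E: |A| = 7, |A ∩ B| = 3; needs |A ∩ B| > |A ∖ B| — false.
(b) panel D: |A| = 8, |A ∩ B| = 0; needs A ∩ B ≠ ∅ (|A ∩ B| ≥ 1) — false.
(c) panel C: |A| = 8, |A ∩ B| = 1; needs A ∩ B ≠ ∅ (|A ∩ B| ≥ 1) — true.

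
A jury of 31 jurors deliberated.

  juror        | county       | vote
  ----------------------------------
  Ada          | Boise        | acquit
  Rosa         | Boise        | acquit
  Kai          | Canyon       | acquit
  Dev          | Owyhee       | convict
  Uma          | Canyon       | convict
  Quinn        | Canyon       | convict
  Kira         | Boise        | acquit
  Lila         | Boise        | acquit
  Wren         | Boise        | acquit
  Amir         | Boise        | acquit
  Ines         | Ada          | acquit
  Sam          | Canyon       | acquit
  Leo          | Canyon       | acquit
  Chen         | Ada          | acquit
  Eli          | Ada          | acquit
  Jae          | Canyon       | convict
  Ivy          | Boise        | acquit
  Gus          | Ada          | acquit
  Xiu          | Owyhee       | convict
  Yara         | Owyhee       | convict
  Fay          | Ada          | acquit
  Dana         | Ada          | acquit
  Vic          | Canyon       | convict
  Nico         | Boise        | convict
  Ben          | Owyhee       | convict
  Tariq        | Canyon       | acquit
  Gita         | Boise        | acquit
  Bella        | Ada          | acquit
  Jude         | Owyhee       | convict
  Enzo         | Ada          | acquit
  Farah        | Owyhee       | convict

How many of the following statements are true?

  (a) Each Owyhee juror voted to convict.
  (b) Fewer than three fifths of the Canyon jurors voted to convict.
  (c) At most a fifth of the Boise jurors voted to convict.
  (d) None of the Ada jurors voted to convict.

4

(a) Owyhee: |A| = 6, |A ∩ B| = 6; needs A ⊆ B, i.e. every element of A is in B (|A ∖ B| = 0) — true.
(b) Canyon: |A| = 8, |A ∩ B| = 4; needs |A ∩ B| / |A| < 3/5 — true.
(c) Boise: |A| = 9, |A ∩ B| = 1; needs |A ∩ B| / |A| ≤ 1/5 — true.
(d) Ada: |A| = 8, |A ∩ B| = 0; needs A ∩ B = ∅ (|A ∩ B| = 0) — true.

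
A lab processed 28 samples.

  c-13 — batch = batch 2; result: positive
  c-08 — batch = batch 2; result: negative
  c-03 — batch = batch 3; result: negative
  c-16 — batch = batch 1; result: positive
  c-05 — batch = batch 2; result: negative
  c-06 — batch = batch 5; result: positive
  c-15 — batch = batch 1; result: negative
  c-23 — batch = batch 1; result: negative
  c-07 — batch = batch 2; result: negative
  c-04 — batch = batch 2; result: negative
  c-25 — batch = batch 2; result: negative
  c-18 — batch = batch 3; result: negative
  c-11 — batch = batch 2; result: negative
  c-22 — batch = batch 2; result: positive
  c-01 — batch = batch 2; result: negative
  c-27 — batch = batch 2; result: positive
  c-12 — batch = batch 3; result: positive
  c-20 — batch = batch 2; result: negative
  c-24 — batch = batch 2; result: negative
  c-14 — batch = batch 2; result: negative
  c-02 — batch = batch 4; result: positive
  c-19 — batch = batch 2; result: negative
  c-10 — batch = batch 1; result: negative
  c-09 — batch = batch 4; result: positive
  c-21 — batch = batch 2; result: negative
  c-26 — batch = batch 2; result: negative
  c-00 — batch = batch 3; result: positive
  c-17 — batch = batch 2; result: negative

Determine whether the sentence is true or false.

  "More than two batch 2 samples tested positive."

True

Truth condition: |A ∩ B| > 2.
|A| = 17, |A ∩ B| = 3, |A ∖ B| = 14.
|A ∩ B| = 3, so the statement is true.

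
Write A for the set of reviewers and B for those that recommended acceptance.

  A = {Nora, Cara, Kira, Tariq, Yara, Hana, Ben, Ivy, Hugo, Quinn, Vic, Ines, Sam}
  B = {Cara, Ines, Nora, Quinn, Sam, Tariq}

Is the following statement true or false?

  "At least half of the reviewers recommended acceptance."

'At least half of the reviewers recommended acceptance' holds iff |A ∩ B| ≥ |A ∖ B|.
A (the restrictor) = {Nora, Cara, Kira, Tariq, Yara, Hana, Ben, Ivy, Hugo, Quinn, Vic, Ines, Sam}, |A| = 13.
A ∩ B = {Nora, Cara, Tariq, Quinn, Ines, Sam}, so |A ∩ B| = 6.
A ∖ B = {Kira, Yara, Hana, Ben, Ivy, Hugo, Vic}, so |A ∖ B| = 7.
6 < 7, so the statement is false.

False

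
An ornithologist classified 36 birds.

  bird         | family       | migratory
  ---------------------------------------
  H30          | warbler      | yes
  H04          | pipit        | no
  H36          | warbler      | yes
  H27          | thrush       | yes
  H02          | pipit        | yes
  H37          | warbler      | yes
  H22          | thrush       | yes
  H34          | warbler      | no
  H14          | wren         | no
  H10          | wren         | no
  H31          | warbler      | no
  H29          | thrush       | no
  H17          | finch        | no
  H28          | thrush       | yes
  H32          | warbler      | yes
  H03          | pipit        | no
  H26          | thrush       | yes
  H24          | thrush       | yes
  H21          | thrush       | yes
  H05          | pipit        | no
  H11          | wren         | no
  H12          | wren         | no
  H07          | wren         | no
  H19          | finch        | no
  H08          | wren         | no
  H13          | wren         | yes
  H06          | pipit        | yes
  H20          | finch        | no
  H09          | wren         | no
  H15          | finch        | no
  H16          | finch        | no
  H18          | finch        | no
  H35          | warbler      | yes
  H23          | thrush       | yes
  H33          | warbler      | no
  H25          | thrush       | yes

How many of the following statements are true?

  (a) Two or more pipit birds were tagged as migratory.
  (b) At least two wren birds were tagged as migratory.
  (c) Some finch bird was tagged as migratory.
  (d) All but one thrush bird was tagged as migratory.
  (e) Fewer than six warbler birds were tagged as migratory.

(a) pipit: |A| = 5, |A ∩ B| = 2; needs |A ∩ B| ≥ 2 — true.
(b) wren: |A| = 8, |A ∩ B| = 1; needs |A ∩ B| ≥ 2 — false.
(c) finch: |A| = 6, |A ∩ B| = 0; needs A ∩ B ≠ ∅ (|A ∩ B| ≥ 1) — false.
(d) thrush: |A| = 9, |A ∩ B| = 8; needs |A ∖ B| = 1 — true.
(e) warbler: |A| = 8, |A ∩ B| = 5; needs |A ∩ B| < 6 — true.

3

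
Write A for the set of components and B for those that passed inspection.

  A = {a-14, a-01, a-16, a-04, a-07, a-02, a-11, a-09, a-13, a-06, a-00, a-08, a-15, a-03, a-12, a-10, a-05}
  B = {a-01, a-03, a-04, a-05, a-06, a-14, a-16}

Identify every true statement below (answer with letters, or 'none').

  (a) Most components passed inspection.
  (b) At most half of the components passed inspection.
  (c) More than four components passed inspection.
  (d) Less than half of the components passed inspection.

(b), (c), (d)

|A| = 17, |A ∩ B| = 7, |A ∖ B| = 10.
(a) |A ∩ B| > |A ∖ B|: fails.
(b) |A ∩ B| ≤ |A ∖ B|: holds.
(c) |A ∩ B| > 4: holds.
(d) |A ∩ B| < |A ∖ B|: holds.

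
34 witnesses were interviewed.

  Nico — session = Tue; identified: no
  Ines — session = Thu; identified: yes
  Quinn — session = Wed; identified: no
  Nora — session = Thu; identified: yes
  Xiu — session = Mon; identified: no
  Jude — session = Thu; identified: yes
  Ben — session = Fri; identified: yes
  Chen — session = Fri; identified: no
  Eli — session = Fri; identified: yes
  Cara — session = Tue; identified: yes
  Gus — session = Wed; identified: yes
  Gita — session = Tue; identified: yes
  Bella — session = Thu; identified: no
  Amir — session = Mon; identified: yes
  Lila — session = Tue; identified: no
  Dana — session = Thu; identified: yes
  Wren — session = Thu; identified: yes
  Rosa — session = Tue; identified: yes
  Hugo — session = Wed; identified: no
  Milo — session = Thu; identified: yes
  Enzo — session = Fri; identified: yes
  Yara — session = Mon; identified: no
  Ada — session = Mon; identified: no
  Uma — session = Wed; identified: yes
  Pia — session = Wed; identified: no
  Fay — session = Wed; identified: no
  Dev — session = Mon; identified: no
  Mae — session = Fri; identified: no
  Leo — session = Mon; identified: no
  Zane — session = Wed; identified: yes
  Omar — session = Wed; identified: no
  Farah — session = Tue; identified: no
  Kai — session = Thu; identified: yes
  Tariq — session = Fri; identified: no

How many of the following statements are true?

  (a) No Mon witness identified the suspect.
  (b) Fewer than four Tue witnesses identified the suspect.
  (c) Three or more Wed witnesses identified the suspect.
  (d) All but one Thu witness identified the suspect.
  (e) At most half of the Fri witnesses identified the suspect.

4

(a) Mon: |A| = 6, |A ∩ B| = 1; needs A ∩ B = ∅ (|A ∩ B| = 0) — false.
(b) Tue: |A| = 6, |A ∩ B| = 3; needs |A ∩ B| < 4 — true.
(c) Wed: |A| = 8, |A ∩ B| = 3; needs |A ∩ B| ≥ 3 — true.
(d) Thu: |A| = 8, |A ∩ B| = 7; needs |A ∖ B| = 1 — true.
(e) Fri: |A| = 6, |A ∩ B| = 3; needs |A ∩ B| ≤ |A ∖ B| — true.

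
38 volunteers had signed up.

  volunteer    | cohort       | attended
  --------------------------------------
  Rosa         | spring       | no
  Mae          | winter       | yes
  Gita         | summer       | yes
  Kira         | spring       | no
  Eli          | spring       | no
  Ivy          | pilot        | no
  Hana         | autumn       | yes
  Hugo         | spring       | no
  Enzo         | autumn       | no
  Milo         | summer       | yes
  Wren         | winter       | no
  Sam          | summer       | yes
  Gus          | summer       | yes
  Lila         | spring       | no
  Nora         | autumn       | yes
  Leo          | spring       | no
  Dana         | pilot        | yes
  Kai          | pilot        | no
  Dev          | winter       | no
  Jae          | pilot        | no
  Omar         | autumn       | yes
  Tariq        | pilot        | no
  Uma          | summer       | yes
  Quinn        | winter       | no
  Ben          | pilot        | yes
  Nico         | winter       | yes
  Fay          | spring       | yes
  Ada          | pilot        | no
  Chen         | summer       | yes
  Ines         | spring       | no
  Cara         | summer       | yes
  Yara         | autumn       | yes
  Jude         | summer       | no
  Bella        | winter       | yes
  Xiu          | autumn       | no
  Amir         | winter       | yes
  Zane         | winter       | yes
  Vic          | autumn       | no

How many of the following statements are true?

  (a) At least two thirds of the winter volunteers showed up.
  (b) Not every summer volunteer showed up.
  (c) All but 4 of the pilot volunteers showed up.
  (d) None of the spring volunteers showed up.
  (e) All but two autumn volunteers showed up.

1

(a) winter: |A| = 8, |A ∩ B| = 5; needs |A ∩ B| / |A| ≥ 2/3 — false.
(b) summer: |A| = 8, |A ∩ B| = 7; needs A ⊄ B (|A ∖ B| ≥ 1) — true.
(c) pilot: |A| = 7, |A ∩ B| = 2; needs |A ∖ B| = 4 — false.
(d) spring: |A| = 8, |A ∩ B| = 1; needs A ∩ B = ∅ (|A ∩ B| = 0) — false.
(e) autumn: |A| = 7, |A ∩ B| = 4; needs |A ∖ B| = 2 — false.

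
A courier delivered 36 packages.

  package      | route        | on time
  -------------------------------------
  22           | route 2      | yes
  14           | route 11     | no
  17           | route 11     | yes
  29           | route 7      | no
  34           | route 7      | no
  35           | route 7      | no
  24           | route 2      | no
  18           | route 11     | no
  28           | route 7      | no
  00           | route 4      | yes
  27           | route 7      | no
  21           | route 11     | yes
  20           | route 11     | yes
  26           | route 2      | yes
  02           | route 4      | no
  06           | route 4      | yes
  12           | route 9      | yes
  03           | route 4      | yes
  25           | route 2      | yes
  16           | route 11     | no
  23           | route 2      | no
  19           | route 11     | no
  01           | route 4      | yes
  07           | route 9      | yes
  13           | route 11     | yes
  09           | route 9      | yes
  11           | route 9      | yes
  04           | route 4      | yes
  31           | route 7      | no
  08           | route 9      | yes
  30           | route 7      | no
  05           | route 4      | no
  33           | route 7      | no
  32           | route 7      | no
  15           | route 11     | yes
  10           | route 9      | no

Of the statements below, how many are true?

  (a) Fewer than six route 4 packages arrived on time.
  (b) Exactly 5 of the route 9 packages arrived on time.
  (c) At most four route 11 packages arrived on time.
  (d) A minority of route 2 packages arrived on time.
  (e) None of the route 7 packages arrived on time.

3

(a) route 4: |A| = 7, |A ∩ B| = 5; needs |A ∩ B| < 6 — true.
(b) route 9: |A| = 6, |A ∩ B| = 5; needs |A ∩ B| = 5 — true.
(c) route 11: |A| = 9, |A ∩ B| = 5; needs |A ∩ B| ≤ 4 — false.
(d) route 2: |A| = 5, |A ∩ B| = 3; needs |A ∩ B| < |A ∖ B| — false.
(e) route 7: |A| = 9, |A ∩ B| = 0; needs A ∩ B = ∅ (|A ∩ B| = 0) — true.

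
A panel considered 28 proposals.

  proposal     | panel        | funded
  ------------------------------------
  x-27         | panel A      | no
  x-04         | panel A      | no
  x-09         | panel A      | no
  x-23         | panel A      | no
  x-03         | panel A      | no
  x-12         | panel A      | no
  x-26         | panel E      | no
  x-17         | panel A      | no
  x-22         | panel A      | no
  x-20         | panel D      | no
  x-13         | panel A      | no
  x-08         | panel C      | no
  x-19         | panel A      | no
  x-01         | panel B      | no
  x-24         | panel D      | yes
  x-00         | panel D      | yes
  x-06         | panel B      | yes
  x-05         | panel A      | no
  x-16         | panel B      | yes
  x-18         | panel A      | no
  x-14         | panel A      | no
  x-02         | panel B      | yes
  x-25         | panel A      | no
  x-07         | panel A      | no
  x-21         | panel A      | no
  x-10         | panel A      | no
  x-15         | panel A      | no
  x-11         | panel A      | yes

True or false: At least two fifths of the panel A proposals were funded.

The determiner here denotes the relation: |A ∩ B| / |A| ≥ 2/5.
|A| = 19, |A ∩ B| = 1, |A ∖ B| = 18.
|A ∩ B|/|A| = 1/19, so the statement is false.

False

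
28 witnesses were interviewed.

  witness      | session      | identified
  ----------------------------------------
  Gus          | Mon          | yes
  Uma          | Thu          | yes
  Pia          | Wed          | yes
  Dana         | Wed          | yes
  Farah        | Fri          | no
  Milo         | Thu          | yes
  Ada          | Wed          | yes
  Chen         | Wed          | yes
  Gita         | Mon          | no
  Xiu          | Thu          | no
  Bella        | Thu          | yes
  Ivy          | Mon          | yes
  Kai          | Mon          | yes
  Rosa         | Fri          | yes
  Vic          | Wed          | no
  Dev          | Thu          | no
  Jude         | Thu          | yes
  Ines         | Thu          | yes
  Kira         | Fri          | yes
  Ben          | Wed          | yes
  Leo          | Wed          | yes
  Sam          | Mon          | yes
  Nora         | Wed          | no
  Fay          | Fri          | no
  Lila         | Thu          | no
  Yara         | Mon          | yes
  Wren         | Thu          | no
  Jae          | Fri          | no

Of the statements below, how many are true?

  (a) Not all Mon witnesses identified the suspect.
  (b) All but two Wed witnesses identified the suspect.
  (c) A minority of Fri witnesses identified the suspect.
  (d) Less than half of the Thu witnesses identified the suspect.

3

(a) Mon: |A| = 6, |A ∩ B| = 5; needs A ⊄ B (|A ∖ B| ≥ 1) — true.
(b) Wed: |A| = 8, |A ∩ B| = 6; needs |A ∖ B| = 2 — true.
(c) Fri: |A| = 5, |A ∩ B| = 2; needs |A ∩ B| < |A ∖ B| — true.
(d) Thu: |A| = 9, |A ∩ B| = 5; needs |A ∩ B| < |A ∖ B| — false.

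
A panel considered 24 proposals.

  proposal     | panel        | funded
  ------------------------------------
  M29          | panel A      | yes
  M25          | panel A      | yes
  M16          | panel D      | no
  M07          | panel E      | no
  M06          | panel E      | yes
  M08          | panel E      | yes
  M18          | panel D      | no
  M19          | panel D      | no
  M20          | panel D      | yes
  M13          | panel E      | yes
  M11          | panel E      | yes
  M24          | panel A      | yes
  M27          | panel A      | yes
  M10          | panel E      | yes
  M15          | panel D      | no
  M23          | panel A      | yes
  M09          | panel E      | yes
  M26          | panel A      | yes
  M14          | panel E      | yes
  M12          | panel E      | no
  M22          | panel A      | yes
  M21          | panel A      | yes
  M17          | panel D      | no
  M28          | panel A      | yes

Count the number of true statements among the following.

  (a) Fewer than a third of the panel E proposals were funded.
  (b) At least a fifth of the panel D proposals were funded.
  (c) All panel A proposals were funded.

1

(a) panel E: |A| = 9, |A ∩ B| = 7; needs |A ∩ B| / |A| < 1/3 — false.
(b) panel D: |A| = 6, |A ∩ B| = 1; needs |A ∩ B| / |A| ≥ 1/5 — false.
(c) panel A: |A| = 9, |A ∩ B| = 9; needs A ⊆ B, i.e. every element of A is in B (|A ∖ B| = 0) — true.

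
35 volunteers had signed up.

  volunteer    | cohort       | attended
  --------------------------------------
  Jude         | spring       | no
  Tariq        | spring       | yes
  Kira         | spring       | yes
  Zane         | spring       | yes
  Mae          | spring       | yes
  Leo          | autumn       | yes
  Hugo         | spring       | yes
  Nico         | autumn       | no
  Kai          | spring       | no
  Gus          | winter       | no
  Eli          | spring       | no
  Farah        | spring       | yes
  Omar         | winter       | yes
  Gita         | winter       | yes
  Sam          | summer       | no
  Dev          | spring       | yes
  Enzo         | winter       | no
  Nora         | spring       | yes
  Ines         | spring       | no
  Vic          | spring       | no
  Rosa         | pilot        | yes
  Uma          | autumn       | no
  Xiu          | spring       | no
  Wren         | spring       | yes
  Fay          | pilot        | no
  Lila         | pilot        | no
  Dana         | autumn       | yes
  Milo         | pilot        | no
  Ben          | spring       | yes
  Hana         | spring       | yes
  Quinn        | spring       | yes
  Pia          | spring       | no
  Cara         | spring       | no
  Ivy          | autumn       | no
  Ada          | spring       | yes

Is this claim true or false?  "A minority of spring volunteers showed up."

False

The determiner here denotes the relation: |A ∩ B| < |A ∖ B|.
|A| = 21, |A ∩ B| = 13, |A ∖ B| = 8.
13 > 8, so the statement is false.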